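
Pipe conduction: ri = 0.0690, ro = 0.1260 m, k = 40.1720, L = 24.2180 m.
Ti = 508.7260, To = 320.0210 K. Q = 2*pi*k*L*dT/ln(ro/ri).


dT = 188.7050 K
ln(ro/ri) = 0.6022
Q = 2*pi*40.1720*24.2180*188.7050 / 0.6022 = 1915587.4950 W

1915587.4950 W


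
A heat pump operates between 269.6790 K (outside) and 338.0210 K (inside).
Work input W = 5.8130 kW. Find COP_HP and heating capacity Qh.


COP = 338.0210 / 68.3420 = 4.9460
Qh = 4.9460 * 5.8130 = 28.7512 kW

COP = 4.9460, Qh = 28.7512 kW


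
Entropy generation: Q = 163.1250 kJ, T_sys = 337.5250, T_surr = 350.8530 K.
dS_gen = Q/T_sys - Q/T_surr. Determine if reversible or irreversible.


dS_sys = 163.1250/337.5250 = 0.4833 kJ/K
dS_surr = -163.1250/350.8530 = -0.4649 kJ/K
dS_gen = 0.4833 - 0.4649 = 0.0184 kJ/K (irreversible)

dS_gen = 0.0184 kJ/K, irreversible


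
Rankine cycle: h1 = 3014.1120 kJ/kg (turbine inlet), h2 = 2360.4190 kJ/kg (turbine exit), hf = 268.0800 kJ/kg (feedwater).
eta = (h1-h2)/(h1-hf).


W = 653.6930 kJ/kg
Q_in = 2746.0320 kJ/kg
eta = 0.2381 = 23.8050%

eta = 23.8050%


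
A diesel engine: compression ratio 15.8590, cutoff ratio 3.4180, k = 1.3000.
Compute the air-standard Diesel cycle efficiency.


r^(k-1) = 2.2913
rc^k = 4.9420
eta = 0.4527 = 45.2687%

45.2687%


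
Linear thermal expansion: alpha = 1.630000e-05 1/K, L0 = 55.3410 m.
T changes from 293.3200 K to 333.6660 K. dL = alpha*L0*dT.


dT = 40.3460 K
dL = 1.630000e-05 * 55.3410 * 40.3460 = 0.036394 m
L_final = 55.377394 m

dL = 0.036394 m


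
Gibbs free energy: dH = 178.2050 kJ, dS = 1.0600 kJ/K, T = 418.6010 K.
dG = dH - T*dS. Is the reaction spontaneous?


T*dS = 418.6010 * 1.0600 = 443.7171 kJ
dG = 178.2050 - 443.7171 = -265.5121 kJ (spontaneous)

dG = -265.5121 kJ, spontaneous


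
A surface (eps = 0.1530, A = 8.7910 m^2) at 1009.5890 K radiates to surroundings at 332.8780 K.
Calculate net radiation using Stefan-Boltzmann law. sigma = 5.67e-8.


T^4 = 1.0389e+12
Tsurr^4 = 1.2278e+10
Q = 0.1530 * 5.67e-8 * 8.7910 * 1.0266e+12 = 78293.9013 W

78293.9013 W


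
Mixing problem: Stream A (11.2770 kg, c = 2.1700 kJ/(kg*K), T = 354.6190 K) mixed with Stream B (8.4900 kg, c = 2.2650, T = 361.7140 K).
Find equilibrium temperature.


num = 15633.6194
den = 43.7009
Tf = 357.7410 K

357.7410 K


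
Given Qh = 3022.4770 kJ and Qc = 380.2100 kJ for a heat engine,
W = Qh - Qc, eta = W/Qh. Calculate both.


W = 3022.4770 - 380.2100 = 2642.2670 kJ
eta = 2642.2670 / 3022.4770 = 0.8742 = 87.4206%

W = 2642.2670 kJ, eta = 87.4206%


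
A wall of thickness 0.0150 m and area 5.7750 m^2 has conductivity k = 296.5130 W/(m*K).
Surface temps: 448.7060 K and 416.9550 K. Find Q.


dT = 31.7510 K
Q = 296.5130 * 5.7750 * 31.7510 / 0.0150 = 3624614.9413 W

3624614.9413 W


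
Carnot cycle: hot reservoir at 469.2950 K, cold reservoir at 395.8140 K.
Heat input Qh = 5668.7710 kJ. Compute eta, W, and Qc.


eta = 1 - 395.8140/469.2950 = 0.1566
W = 0.1566 * 5668.7710 = 887.6015 kJ
Qc = 5668.7710 - 887.6015 = 4781.1695 kJ

eta = 15.6577%, W = 887.6015 kJ, Qc = 4781.1695 kJ


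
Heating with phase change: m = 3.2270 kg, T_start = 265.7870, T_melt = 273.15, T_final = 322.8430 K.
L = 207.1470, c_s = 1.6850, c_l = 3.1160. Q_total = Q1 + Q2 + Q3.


Q1 (sensible, solid) = 3.2270 * 1.6850 * 7.3630 = 40.0363 kJ
Q2 (latent) = 3.2270 * 207.1470 = 668.4634 kJ
Q3 (sensible, liquid) = 3.2270 * 3.1160 * 49.6930 = 499.6796 kJ
Q_total = 1208.1793 kJ

1208.1793 kJ


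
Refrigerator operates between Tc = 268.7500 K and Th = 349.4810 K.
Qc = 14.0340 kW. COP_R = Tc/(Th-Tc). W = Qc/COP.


COP = 268.7500 / 80.7310 = 3.3290
W = 14.0340 / 3.3290 = 4.2157 kW

COP = 3.3290, W = 4.2157 kW


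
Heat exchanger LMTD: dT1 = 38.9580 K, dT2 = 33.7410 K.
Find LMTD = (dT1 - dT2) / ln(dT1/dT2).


dT1/dT2 = 1.1546
ln(dT1/dT2) = 0.1438
LMTD = 5.2170 / 0.1438 = 36.2870 K

36.2870 K


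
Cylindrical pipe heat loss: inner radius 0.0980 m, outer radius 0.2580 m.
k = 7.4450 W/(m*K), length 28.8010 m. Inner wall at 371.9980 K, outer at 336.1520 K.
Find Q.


dT = 35.8460 K
ln(ro/ri) = 0.9680
Q = 2*pi*7.4450*28.8010*35.8460 / 0.9680 = 49890.8637 W

49890.8637 W


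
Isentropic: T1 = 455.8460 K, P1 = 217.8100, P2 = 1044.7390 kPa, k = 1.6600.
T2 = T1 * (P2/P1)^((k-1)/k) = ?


(k-1)/k = 0.3976
(P2/P1)^exp = 1.8652
T2 = 455.8460 * 1.8652 = 850.2553 K

850.2553 K


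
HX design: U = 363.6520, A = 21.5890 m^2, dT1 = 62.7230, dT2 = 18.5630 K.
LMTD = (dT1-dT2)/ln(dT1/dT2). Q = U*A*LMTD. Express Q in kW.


LMTD = 36.2693 K
Q = 363.6520 * 21.5890 * 36.2693 = 284746.2183 W = 284.7462 kW

284.7462 kW


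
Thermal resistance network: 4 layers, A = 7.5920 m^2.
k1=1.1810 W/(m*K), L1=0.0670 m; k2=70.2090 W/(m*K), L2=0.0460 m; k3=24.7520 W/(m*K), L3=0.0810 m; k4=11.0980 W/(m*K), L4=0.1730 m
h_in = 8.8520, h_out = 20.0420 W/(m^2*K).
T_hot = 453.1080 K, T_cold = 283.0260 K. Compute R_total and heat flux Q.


R_conv_in = 1/(8.8520*7.5920) = 0.0149
R_1 = 0.0670/(1.1810*7.5920) = 0.0075
R_2 = 0.0460/(70.2090*7.5920) = 8.6300e-05
R_3 = 0.0810/(24.7520*7.5920) = 0.0004
R_4 = 0.1730/(11.0980*7.5920) = 0.0021
R_conv_out = 1/(20.0420*7.5920) = 0.0066
R_total = 0.0315 K/W
Q = 170.0820 / 0.0315 = 5400.2490 W

R_total = 0.0315 K/W, Q = 5400.2490 W


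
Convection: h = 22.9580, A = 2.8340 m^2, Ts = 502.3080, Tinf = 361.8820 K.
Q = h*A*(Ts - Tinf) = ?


dT = 140.4260 K
Q = 22.9580 * 2.8340 * 140.4260 = 9136.5329 W

9136.5329 W


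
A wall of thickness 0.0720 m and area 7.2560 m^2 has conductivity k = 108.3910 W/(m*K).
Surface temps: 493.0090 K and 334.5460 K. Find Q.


dT = 158.4630 K
Q = 108.3910 * 7.2560 * 158.4630 / 0.0720 = 1730955.3857 W

1730955.3857 W


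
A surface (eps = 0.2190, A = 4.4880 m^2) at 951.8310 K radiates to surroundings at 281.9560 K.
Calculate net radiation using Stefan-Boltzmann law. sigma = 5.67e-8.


T^4 = 8.2080e+11
Tsurr^4 = 6.3201e+09
Q = 0.2190 * 5.67e-8 * 4.4880 * 8.1448e+11 = 45390.2349 W

45390.2349 W


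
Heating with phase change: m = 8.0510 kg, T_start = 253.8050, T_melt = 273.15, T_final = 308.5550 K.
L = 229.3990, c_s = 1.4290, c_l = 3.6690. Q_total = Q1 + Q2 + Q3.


Q1 (sensible, solid) = 8.0510 * 1.4290 * 19.3450 = 222.5619 kJ
Q2 (latent) = 8.0510 * 229.3990 = 1846.8913 kJ
Q3 (sensible, liquid) = 8.0510 * 3.6690 * 35.4050 = 1045.8325 kJ
Q_total = 3115.2857 kJ

3115.2857 kJ


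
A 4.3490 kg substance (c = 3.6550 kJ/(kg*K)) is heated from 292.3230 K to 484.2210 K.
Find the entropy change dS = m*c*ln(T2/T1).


T2/T1 = 1.6565
ln(T2/T1) = 0.5047
dS = 4.3490 * 3.6550 * 0.5047 = 8.0222 kJ/K

8.0222 kJ/K


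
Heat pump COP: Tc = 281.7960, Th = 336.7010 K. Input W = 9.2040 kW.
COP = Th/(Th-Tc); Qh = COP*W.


COP = 336.7010 / 54.9050 = 6.1324
Qh = 6.1324 * 9.2040 = 56.4429 kW

COP = 6.1324, Qh = 56.4429 kW


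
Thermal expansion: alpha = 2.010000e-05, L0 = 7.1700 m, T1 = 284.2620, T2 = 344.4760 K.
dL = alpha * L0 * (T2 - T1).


dT = 60.2140 K
dL = 2.010000e-05 * 7.1700 * 60.2140 = 0.008678 m
L_final = 7.178678 m

dL = 0.008678 m


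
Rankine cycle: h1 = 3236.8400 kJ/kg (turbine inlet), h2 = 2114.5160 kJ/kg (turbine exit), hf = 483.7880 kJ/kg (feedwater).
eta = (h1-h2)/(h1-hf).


W = 1122.3240 kJ/kg
Q_in = 2753.0520 kJ/kg
eta = 0.4077 = 40.7665%

eta = 40.7665%


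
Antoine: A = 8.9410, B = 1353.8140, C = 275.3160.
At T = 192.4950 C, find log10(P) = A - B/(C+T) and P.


C+T = 467.8110
B/(C+T) = 2.8939
log10(P) = 8.9410 - 2.8939 = 6.0471
P = 10^6.0471 = 1114464.7558 mmHg

1114464.7558 mmHg


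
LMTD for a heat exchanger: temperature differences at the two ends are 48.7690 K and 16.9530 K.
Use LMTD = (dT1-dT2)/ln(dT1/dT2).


dT1/dT2 = 2.8767
ln(dT1/dT2) = 1.0567
LMTD = 31.8160 / 1.0567 = 30.1103 K

30.1103 K


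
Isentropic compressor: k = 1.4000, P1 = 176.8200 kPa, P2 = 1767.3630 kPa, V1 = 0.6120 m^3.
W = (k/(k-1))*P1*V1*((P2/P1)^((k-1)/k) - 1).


(k-1)/k = 0.2857
(P2/P1)^exp = 1.9304
W = 3.5000 * 176.8200 * 0.6120 * (1.9304 - 1) = 352.4014 kJ

352.4014 kJ


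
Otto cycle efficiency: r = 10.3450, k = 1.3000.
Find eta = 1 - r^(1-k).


r^(k-1) = 2.0157
eta = 1 - 1/2.0157 = 0.5039 = 50.3887%

50.3887%


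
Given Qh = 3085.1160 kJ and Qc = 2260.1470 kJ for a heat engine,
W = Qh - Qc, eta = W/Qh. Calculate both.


W = 3085.1160 - 2260.1470 = 824.9690 kJ
eta = 824.9690 / 3085.1160 = 0.2674 = 26.7403%

W = 824.9690 kJ, eta = 26.7403%


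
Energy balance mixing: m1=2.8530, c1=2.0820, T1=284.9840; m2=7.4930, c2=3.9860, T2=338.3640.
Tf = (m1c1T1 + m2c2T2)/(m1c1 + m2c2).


num = 11798.7403
den = 35.8070
Tf = 329.5089 K

329.5089 K


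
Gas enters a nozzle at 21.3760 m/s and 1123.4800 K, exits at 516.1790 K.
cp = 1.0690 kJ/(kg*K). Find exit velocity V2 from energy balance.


dT = 607.3010 K
2*cp*1000*dT = 1298409.5380
V1^2 = 456.9334
V2 = sqrt(1298866.4714) = 1139.6782 m/s

1139.6782 m/s


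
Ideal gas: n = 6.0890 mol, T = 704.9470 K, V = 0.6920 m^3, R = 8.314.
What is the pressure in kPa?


P = nRT/V = 6.0890 * 8.314 * 704.9470 / 0.6920
= 35687.1989 / 0.6920 = 51571.0966 Pa = 51.5711 kPa

51.5711 kPa


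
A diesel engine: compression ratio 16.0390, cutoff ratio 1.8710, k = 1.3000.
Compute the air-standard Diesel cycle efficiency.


r^(k-1) = 2.2991
rc^k = 2.2579
eta = 0.5168 = 51.6813%

51.6813%


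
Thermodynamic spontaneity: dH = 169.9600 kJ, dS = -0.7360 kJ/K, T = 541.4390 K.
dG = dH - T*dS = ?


T*dS = 541.4390 * -0.7360 = -398.4991 kJ
dG = 169.9600 + 398.4991 = 568.4591 kJ (non-spontaneous)

dG = 568.4591 kJ, non-spontaneous


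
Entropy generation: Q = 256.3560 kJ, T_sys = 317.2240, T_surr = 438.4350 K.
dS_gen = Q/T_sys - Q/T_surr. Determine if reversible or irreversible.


dS_sys = 256.3560/317.2240 = 0.8081 kJ/K
dS_surr = -256.3560/438.4350 = -0.5847 kJ/K
dS_gen = 0.8081 - 0.5847 = 0.2234 kJ/K (irreversible)

dS_gen = 0.2234 kJ/K, irreversible


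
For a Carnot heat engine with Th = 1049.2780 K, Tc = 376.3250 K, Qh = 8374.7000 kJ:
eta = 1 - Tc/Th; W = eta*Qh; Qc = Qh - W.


eta = 1 - 376.3250/1049.2780 = 0.6413
W = 0.6413 * 8374.7000 = 5371.1023 kJ
Qc = 8374.7000 - 5371.1023 = 3003.5977 kJ

eta = 64.1349%, W = 5371.1023 kJ, Qc = 3003.5977 kJ


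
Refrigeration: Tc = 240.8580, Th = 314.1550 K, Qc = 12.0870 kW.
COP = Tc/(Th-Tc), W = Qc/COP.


COP = 240.8580 / 73.2970 = 3.2861
W = 12.0870 / 3.2861 = 3.6783 kW

COP = 3.2861, W = 3.6783 kW


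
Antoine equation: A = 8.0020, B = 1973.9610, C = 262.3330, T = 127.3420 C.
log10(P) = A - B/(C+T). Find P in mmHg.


C+T = 389.6750
B/(C+T) = 5.0657
log10(P) = 8.0020 - 5.0657 = 2.9363
P = 10^2.9363 = 863.6547 mmHg

863.6547 mmHg


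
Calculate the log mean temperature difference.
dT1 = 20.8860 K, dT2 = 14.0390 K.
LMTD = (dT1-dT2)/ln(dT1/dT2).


dT1/dT2 = 1.4877
ln(dT1/dT2) = 0.3972
LMTD = 6.8470 / 0.3972 = 17.2364 K

17.2364 K


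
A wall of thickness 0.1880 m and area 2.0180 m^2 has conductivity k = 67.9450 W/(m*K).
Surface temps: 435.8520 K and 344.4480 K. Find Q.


dT = 91.4040 K
Q = 67.9450 * 2.0180 * 91.4040 / 0.1880 = 66663.1785 W

66663.1785 W


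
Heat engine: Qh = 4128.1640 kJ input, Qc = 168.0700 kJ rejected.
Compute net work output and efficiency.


W = 4128.1640 - 168.0700 = 3960.0940 kJ
eta = 3960.0940 / 4128.1640 = 0.9593 = 95.9287%

W = 3960.0940 kJ, eta = 95.9287%


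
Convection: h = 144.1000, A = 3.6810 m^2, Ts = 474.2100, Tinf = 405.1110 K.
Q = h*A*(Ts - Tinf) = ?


dT = 69.0990 K
Q = 144.1000 * 3.6810 * 69.0990 = 36652.3277 W

36652.3277 W


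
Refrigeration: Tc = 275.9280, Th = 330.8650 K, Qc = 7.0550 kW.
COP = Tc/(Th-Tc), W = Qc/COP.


COP = 275.9280 / 54.9370 = 5.0226
W = 7.0550 / 5.0226 = 1.4046 kW

COP = 5.0226, W = 1.4046 kW


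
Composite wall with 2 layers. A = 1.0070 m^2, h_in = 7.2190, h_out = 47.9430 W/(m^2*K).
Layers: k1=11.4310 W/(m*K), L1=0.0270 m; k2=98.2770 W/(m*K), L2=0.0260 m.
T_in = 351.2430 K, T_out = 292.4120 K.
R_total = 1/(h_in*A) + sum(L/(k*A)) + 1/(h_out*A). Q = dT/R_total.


R_conv_in = 1/(7.2190*1.0070) = 0.1376
R_1 = 0.0270/(11.4310*1.0070) = 0.0023
R_2 = 0.0260/(98.2770*1.0070) = 0.0003
R_conv_out = 1/(47.9430*1.0070) = 0.0207
R_total = 0.1609 K/W
Q = 58.8310 / 0.1609 = 365.6783 W

R_total = 0.1609 K/W, Q = 365.6783 W


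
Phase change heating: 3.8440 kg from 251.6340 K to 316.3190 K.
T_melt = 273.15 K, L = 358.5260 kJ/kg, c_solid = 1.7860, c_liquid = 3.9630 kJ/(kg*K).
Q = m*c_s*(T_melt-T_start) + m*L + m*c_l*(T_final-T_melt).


Q1 (sensible, solid) = 3.8440 * 1.7860 * 21.5160 = 147.7156 kJ
Q2 (latent) = 3.8440 * 358.5260 = 1378.1739 kJ
Q3 (sensible, liquid) = 3.8440 * 3.9630 * 43.1690 = 657.6267 kJ
Q_total = 2183.5162 kJ

2183.5162 kJ


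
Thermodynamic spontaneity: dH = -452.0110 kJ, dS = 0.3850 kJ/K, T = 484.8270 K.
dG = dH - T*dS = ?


T*dS = 484.8270 * 0.3850 = 186.6584 kJ
dG = -452.0110 - 186.6584 = -638.6694 kJ (spontaneous)

dG = -638.6694 kJ, spontaneous


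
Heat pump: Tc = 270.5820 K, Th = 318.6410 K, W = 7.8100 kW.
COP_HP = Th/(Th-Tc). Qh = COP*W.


COP = 318.6410 / 48.0590 = 6.6302
Qh = 6.6302 * 7.8100 = 51.7819 kW

COP = 6.6302, Qh = 51.7819 kW


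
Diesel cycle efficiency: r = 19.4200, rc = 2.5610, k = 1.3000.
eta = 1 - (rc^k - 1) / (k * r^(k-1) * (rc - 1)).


r^(k-1) = 2.4349
rc^k = 3.3957
eta = 0.5151 = 51.5141%

51.5141%


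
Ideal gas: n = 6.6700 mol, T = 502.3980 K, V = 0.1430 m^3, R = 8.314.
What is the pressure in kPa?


P = nRT/V = 6.6700 * 8.314 * 502.3980 / 0.1430
= 27860.1696 / 0.1430 = 194826.3609 Pa = 194.8264 kPa

194.8264 kPa


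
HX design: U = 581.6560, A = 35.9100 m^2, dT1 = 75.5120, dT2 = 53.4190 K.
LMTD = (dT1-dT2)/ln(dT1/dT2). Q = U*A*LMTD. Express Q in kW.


LMTD = 63.8295 K
Q = 581.6560 * 35.9100 * 63.8295 = 1333224.3000 W = 1333.2243 kW

1333.2243 kW


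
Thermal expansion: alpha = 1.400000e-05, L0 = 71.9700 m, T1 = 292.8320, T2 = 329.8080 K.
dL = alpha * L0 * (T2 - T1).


dT = 36.9760 K
dL = 1.400000e-05 * 71.9700 * 36.9760 = 0.037256 m
L_final = 72.007256 m

dL = 0.037256 m


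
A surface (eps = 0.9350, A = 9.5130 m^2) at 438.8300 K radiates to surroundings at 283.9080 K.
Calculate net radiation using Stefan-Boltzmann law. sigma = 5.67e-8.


T^4 = 3.7084e+10
Tsurr^4 = 6.4970e+09
Q = 0.9350 * 5.67e-8 * 9.5130 * 3.0587e+10 = 15425.8084 W

15425.8084 W


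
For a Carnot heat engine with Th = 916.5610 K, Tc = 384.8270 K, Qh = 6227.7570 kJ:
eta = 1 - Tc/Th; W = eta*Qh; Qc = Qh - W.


eta = 1 - 384.8270/916.5610 = 0.5801
W = 0.5801 * 6227.7570 = 3612.9730 kJ
Qc = 6227.7570 - 3612.9730 = 2614.7840 kJ

eta = 58.0140%, W = 3612.9730 kJ, Qc = 2614.7840 kJ


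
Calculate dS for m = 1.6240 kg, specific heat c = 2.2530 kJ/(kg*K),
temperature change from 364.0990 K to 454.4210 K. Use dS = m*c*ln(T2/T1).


T2/T1 = 1.2481
ln(T2/T1) = 0.2216
dS = 1.6240 * 2.2530 * 0.2216 = 0.8108 kJ/K

0.8108 kJ/K


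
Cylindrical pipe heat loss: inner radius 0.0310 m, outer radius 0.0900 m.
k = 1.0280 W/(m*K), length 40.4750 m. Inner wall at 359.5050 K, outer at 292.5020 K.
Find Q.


dT = 67.0030 K
ln(ro/ri) = 1.0658
Q = 2*pi*1.0280*40.4750*67.0030 / 1.0658 = 16434.9815 W

16434.9815 W


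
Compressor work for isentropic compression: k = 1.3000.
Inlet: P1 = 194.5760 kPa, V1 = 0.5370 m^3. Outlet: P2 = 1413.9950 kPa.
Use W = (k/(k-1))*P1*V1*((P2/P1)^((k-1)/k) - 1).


(k-1)/k = 0.2308
(P2/P1)^exp = 1.5804
W = 4.3333 * 194.5760 * 0.5370 * (1.5804 - 1) = 262.8058 kJ

262.8058 kJ


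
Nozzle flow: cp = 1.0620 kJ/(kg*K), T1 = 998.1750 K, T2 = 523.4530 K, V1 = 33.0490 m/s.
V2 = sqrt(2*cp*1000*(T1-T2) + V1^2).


dT = 474.7220 K
2*cp*1000*dT = 1008309.5280
V1^2 = 1092.2364
V2 = sqrt(1009401.7644) = 1004.6899 m/s

1004.6899 m/s


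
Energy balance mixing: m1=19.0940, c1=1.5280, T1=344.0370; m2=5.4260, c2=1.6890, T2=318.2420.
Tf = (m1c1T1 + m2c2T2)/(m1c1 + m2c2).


num = 12954.0302
den = 38.3401
Tf = 337.8712 K

337.8712 K


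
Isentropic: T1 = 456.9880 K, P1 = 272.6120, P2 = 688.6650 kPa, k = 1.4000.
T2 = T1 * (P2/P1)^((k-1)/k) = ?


(k-1)/k = 0.2857
(P2/P1)^exp = 1.3031
T2 = 456.9880 * 1.3031 = 595.5171 K

595.5171 K


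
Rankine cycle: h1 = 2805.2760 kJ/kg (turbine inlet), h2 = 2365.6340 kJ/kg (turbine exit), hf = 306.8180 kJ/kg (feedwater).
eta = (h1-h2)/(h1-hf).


W = 439.6420 kJ/kg
Q_in = 2498.4580 kJ/kg
eta = 0.1760 = 17.5965%

eta = 17.5965%


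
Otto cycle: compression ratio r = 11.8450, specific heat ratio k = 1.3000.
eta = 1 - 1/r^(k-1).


r^(k-1) = 2.0992
eta = 1 - 1/2.0992 = 0.5236 = 52.3635%

52.3635%


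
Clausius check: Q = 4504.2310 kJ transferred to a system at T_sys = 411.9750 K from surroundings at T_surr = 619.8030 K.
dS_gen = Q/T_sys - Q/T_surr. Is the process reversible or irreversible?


dS_sys = 4504.2310/411.9750 = 10.9333 kJ/K
dS_surr = -4504.2310/619.8030 = -7.2672 kJ/K
dS_gen = 10.9333 - 7.2672 = 3.6661 kJ/K (irreversible)

dS_gen = 3.6661 kJ/K, irreversible


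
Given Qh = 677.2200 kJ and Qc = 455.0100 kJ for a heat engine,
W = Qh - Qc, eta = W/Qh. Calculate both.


W = 677.2200 - 455.0100 = 222.2100 kJ
eta = 222.2100 / 677.2200 = 0.3281 = 32.8121%

W = 222.2100 kJ, eta = 32.8121%


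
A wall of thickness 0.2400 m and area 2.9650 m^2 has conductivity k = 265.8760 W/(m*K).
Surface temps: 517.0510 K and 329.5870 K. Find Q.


dT = 187.4640 K
Q = 265.8760 * 2.9650 * 187.4640 / 0.2400 = 615758.5798 W

615758.5798 W


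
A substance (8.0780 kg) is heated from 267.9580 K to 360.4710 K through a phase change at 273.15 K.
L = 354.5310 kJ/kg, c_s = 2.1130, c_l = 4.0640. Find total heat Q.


Q1 (sensible, solid) = 8.0780 * 2.1130 * 5.1920 = 88.6213 kJ
Q2 (latent) = 8.0780 * 354.5310 = 2863.9014 kJ
Q3 (sensible, liquid) = 8.0780 * 4.0640 * 87.3210 = 2866.6604 kJ
Q_total = 5819.1831 kJ

5819.1831 kJ


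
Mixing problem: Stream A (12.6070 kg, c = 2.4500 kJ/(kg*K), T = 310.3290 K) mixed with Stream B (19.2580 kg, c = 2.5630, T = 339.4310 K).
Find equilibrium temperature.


num = 26338.8999
den = 80.2454
Tf = 328.2294 K

328.2294 K


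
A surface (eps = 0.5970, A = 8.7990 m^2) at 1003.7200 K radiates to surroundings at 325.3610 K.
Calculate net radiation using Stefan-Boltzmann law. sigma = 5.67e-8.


T^4 = 1.0150e+12
Tsurr^4 = 1.1206e+10
Q = 0.5970 * 5.67e-8 * 8.7990 * 1.0038e+12 = 298964.2579 W

298964.2579 W


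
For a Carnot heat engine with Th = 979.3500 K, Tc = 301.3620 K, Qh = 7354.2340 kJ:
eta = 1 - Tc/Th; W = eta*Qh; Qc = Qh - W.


eta = 1 - 301.3620/979.3500 = 0.6923
W = 0.6923 * 7354.2340 = 5091.2160 kJ
Qc = 7354.2340 - 5091.2160 = 2263.0180 kJ

eta = 69.2284%, W = 5091.2160 kJ, Qc = 2263.0180 kJ


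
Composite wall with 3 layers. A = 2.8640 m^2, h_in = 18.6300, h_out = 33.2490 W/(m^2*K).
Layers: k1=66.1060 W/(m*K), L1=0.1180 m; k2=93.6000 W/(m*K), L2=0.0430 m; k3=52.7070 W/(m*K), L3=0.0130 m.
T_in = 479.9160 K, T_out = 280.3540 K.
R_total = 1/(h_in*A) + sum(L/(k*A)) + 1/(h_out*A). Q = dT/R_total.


R_conv_in = 1/(18.6300*2.8640) = 0.0187
R_1 = 0.1180/(66.1060*2.8640) = 0.0006
R_2 = 0.0430/(93.6000*2.8640) = 0.0002
R_3 = 0.0130/(52.7070*2.8640) = 8.6120e-05
R_conv_out = 1/(33.2490*2.8640) = 0.0105
R_total = 0.0301 K/W
Q = 199.5620 / 0.0301 = 6627.0749 W

R_total = 0.0301 K/W, Q = 6627.0749 W


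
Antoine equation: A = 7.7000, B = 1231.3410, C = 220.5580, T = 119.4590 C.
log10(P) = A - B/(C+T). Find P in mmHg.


C+T = 340.0170
B/(C+T) = 3.6214
log10(P) = 7.7000 - 3.6214 = 4.0786
P = 10^4.0786 = 11983.6715 mmHg

11983.6715 mmHg


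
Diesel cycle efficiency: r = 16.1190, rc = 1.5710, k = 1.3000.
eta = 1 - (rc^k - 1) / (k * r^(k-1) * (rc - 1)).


r^(k-1) = 2.3025
rc^k = 1.7990
eta = 0.5325 = 53.2522%

53.2522%


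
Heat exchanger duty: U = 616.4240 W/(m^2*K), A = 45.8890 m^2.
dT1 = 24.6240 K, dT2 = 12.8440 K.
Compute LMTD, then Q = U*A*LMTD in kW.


LMTD = 18.0996 K
Q = 616.4240 * 45.8890 * 18.0996 = 511983.5220 W = 511.9835 kW

511.9835 kW


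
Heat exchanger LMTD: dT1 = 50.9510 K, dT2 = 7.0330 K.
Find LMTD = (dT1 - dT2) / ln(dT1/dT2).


dT1/dT2 = 7.2446
ln(dT1/dT2) = 1.9803
LMTD = 43.9180 / 1.9803 = 22.1780 K

22.1780 K


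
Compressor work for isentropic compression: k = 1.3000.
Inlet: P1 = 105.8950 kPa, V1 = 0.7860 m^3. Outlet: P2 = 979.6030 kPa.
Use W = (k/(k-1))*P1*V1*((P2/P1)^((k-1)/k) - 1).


(k-1)/k = 0.2308
(P2/P1)^exp = 1.6709
W = 4.3333 * 105.8950 * 0.7860 * (1.6709 - 1) = 241.9971 kJ

241.9971 kJ


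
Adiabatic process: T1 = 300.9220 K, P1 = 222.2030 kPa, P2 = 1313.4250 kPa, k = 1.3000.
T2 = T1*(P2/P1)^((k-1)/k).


(k-1)/k = 0.2308
(P2/P1)^exp = 1.5069
T2 = 300.9220 * 1.5069 = 453.4488 K

453.4488 K


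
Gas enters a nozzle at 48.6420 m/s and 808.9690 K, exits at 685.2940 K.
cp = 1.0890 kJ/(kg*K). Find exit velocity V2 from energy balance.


dT = 123.6750 K
2*cp*1000*dT = 269364.1500
V1^2 = 2366.0442
V2 = sqrt(271730.1942) = 521.2775 m/s

521.2775 m/s


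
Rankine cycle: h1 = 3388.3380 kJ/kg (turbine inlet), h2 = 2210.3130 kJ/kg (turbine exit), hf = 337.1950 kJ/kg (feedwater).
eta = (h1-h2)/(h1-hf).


W = 1178.0250 kJ/kg
Q_in = 3051.1430 kJ/kg
eta = 0.3861 = 38.6093%

eta = 38.6093%


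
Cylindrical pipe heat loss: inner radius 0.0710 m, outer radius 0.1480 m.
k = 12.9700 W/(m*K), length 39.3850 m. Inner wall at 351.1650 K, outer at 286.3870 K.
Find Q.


dT = 64.7780 K
ln(ro/ri) = 0.7345
Q = 2*pi*12.9700*39.3850*64.7780 / 0.7345 = 283052.6819 W

283052.6819 W


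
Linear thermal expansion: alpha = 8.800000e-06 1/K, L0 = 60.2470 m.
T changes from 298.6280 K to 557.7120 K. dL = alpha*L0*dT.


dT = 259.0840 K
dL = 8.800000e-06 * 60.2470 * 259.0840 = 0.137359 m
L_final = 60.384359 m

dL = 0.137359 m


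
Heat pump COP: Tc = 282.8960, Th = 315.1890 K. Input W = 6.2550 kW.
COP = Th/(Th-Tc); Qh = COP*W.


COP = 315.1890 / 32.2930 = 9.7603
Qh = 9.7603 * 6.2550 = 61.0506 kW

COP = 9.7603, Qh = 61.0506 kW


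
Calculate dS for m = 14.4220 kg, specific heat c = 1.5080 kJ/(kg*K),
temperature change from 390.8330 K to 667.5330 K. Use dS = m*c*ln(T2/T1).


T2/T1 = 1.7080
ln(T2/T1) = 0.5353
dS = 14.4220 * 1.5080 * 0.5353 = 11.6421 kJ/K

11.6421 kJ/K


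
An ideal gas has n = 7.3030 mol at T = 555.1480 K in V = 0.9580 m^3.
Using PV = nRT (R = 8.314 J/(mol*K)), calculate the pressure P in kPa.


P = nRT/V = 7.3030 * 8.314 * 555.1480 / 0.9580
= 33706.9999 / 0.9580 = 35184.7599 Pa = 35.1848 kPa

35.1848 kPa


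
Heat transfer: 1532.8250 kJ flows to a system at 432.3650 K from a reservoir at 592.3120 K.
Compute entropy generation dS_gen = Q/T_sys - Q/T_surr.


dS_sys = 1532.8250/432.3650 = 3.5452 kJ/K
dS_surr = -1532.8250/592.3120 = -2.5879 kJ/K
dS_gen = 3.5452 - 2.5879 = 0.9573 kJ/K (irreversible)

dS_gen = 0.9573 kJ/K, irreversible


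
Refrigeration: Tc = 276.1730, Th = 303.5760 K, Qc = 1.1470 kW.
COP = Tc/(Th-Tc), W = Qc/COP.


COP = 276.1730 / 27.4030 = 10.0782
W = 1.1470 / 10.0782 = 0.1138 kW

COP = 10.0782, W = 0.1138 kW


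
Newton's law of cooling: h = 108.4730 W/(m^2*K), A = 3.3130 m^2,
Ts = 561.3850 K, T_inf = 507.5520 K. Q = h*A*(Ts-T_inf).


dT = 53.8330 K
Q = 108.4730 * 3.3130 * 53.8330 = 19346.0217 W

19346.0217 W


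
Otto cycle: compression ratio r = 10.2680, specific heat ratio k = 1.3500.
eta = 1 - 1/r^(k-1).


r^(k-1) = 2.2595
eta = 1 - 1/2.2595 = 0.5574 = 55.7432%

55.7432%


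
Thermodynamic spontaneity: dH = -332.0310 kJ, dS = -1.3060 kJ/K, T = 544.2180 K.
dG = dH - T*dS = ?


T*dS = 544.2180 * -1.3060 = -710.7487 kJ
dG = -332.0310 + 710.7487 = 378.7177 kJ (non-spontaneous)

dG = 378.7177 kJ, non-spontaneous


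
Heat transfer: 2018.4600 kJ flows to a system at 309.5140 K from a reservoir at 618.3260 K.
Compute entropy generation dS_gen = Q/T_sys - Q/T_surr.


dS_sys = 2018.4600/309.5140 = 6.5214 kJ/K
dS_surr = -2018.4600/618.3260 = -3.2644 kJ/K
dS_gen = 6.5214 - 3.2644 = 3.2570 kJ/K (irreversible)

dS_gen = 3.2570 kJ/K, irreversible


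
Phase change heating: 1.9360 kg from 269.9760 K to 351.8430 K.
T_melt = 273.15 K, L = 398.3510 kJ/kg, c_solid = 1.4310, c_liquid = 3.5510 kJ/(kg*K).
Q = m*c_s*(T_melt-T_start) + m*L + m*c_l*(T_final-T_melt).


Q1 (sensible, solid) = 1.9360 * 1.4310 * 3.1740 = 8.7933 kJ
Q2 (latent) = 1.9360 * 398.3510 = 771.2075 kJ
Q3 (sensible, liquid) = 1.9360 * 3.5510 * 78.6930 = 540.9936 kJ
Q_total = 1320.9944 kJ

1320.9944 kJ


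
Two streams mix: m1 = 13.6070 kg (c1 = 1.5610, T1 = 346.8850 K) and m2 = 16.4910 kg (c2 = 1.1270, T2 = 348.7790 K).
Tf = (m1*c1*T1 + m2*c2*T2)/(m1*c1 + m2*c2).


num = 13850.2024
den = 39.8259
Tf = 347.7689 K

347.7689 K


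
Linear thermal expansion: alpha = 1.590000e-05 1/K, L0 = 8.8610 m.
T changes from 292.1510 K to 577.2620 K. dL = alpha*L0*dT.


dT = 285.1110 K
dL = 1.590000e-05 * 8.8610 * 285.1110 = 0.040169 m
L_final = 8.901169 m

dL = 0.040169 m


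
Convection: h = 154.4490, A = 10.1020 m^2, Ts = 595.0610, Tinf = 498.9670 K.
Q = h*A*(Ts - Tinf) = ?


dT = 96.0940 K
Q = 154.4490 * 10.1020 * 96.0940 = 149930.0675 W

149930.0675 W


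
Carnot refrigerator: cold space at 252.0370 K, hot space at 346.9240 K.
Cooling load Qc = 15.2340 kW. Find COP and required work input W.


COP = 252.0370 / 94.8870 = 2.6562
W = 15.2340 / 2.6562 = 5.7353 kW

COP = 2.6562, W = 5.7353 kW


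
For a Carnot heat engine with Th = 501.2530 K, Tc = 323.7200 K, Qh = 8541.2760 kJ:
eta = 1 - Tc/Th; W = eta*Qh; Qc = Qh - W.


eta = 1 - 323.7200/501.2530 = 0.3542
W = 0.3542 * 8541.2760 = 3025.1357 kJ
Qc = 8541.2760 - 3025.1357 = 5516.1403 kJ

eta = 35.4178%, W = 3025.1357 kJ, Qc = 5516.1403 kJ


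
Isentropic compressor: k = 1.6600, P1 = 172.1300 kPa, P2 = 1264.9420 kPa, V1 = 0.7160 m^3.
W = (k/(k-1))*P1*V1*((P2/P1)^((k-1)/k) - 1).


(k-1)/k = 0.3976
(P2/P1)^exp = 2.2100
W = 2.5152 * 172.1300 * 0.7160 * (2.2100 - 1) = 375.0855 kJ

375.0855 kJ


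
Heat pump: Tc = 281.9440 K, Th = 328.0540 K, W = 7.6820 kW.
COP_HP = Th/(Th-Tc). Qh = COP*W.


COP = 328.0540 / 46.1100 = 7.1146
Qh = 7.1146 * 7.6820 = 54.6543 kW

COP = 7.1146, Qh = 54.6543 kW


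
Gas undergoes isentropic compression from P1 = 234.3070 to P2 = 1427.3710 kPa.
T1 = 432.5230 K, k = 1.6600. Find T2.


(k-1)/k = 0.3976
(P2/P1)^exp = 2.0512
T2 = 432.5230 * 2.0512 = 887.1946 K

887.1946 K


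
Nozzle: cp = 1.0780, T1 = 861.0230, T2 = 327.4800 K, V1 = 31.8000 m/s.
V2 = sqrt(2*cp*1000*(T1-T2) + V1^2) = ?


dT = 533.5430 K
2*cp*1000*dT = 1150318.7080
V1^2 = 1011.2400
V2 = sqrt(1151329.9480) = 1073.0004 m/s

1073.0004 m/s


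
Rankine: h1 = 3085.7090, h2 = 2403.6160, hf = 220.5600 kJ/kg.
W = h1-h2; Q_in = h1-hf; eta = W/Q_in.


W = 682.0930 kJ/kg
Q_in = 2865.1490 kJ/kg
eta = 0.2381 = 23.8065%

eta = 23.8065%


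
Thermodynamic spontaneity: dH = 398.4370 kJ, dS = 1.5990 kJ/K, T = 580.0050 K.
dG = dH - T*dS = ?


T*dS = 580.0050 * 1.5990 = 927.4280 kJ
dG = 398.4370 - 927.4280 = -528.9910 kJ (spontaneous)

dG = -528.9910 kJ, spontaneous


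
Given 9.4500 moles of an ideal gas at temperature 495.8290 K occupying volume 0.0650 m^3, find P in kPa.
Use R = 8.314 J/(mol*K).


P = nRT/V = 9.4500 * 8.314 * 495.8290 / 0.0650
= 38955.9458 / 0.0650 = 599322.2429 Pa = 599.3222 kPa

599.3222 kPa


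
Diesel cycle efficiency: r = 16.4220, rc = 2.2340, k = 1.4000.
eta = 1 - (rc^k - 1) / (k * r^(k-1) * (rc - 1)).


r^(k-1) = 3.0632
rc^k = 3.0812
eta = 0.6067 = 60.6726%

60.6726%


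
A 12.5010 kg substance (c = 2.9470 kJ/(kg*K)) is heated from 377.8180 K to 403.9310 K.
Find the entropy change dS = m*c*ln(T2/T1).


T2/T1 = 1.0691
ln(T2/T1) = 0.0668
dS = 12.5010 * 2.9470 * 0.0668 = 2.4621 kJ/K

2.4621 kJ/K


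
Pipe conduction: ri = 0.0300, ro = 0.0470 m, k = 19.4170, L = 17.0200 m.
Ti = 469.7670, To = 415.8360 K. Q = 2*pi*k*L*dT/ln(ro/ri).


dT = 53.9310 K
ln(ro/ri) = 0.4490
Q = 2*pi*19.4170*17.0200*53.9310 / 0.4490 = 249437.5540 W

249437.5540 W


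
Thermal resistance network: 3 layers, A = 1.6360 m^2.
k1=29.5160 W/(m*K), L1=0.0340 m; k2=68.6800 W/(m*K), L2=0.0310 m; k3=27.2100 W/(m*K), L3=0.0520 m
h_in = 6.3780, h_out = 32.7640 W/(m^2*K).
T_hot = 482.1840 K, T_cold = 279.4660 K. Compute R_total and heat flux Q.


R_conv_in = 1/(6.3780*1.6360) = 0.0958
R_1 = 0.0340/(29.5160*1.6360) = 0.0007
R_2 = 0.0310/(68.6800*1.6360) = 0.0003
R_3 = 0.0520/(27.2100*1.6360) = 0.0012
R_conv_out = 1/(32.7640*1.6360) = 0.0187
R_total = 0.1166 K/W
Q = 202.7180 / 0.1166 = 1737.9658 W

R_total = 0.1166 K/W, Q = 1737.9658 W


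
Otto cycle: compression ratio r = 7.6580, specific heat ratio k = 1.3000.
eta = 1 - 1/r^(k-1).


r^(k-1) = 1.8418
eta = 1 - 1/1.8418 = 0.4570 = 45.7043%

45.7043%


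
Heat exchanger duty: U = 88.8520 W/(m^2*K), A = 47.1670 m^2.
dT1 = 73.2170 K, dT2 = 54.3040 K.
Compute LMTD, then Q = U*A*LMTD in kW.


LMTD = 63.2902 K
Q = 88.8520 * 47.1670 * 63.2902 = 265241.8571 W = 265.2419 kW

265.2419 kW


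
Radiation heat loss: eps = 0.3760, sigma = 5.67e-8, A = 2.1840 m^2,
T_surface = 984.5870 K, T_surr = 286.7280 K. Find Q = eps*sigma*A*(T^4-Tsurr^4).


T^4 = 9.3976e+11
Tsurr^4 = 6.7590e+09
Q = 0.3760 * 5.67e-8 * 2.1840 * 9.3300e+11 = 43441.5278 W

43441.5278 W


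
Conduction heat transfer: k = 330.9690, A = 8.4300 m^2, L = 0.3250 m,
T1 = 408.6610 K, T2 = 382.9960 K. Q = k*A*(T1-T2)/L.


dT = 25.6650 K
Q = 330.9690 * 8.4300 * 25.6650 / 0.3250 = 220329.5767 W

220329.5767 W


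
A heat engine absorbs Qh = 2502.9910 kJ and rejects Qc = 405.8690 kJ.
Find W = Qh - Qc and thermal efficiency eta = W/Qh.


W = 2502.9910 - 405.8690 = 2097.1220 kJ
eta = 2097.1220 / 2502.9910 = 0.8378 = 83.7846%

W = 2097.1220 kJ, eta = 83.7846%


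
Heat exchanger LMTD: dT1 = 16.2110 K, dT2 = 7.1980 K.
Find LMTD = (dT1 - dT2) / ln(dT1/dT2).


dT1/dT2 = 2.2522
ln(dT1/dT2) = 0.8119
LMTD = 9.0130 / 0.8119 = 11.1013 K

11.1013 K


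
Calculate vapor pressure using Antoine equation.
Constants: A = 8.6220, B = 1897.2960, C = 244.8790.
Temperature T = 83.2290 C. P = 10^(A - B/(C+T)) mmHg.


C+T = 328.1080
B/(C+T) = 5.7825
log10(P) = 8.6220 - 5.7825 = 2.8395
P = 10^2.8395 = 690.9792 mmHg

690.9792 mmHg


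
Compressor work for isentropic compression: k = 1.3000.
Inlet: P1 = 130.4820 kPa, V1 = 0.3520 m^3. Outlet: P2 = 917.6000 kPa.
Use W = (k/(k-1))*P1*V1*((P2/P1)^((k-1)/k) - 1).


(k-1)/k = 0.2308
(P2/P1)^exp = 1.5685
W = 4.3333 * 130.4820 * 0.3520 * (1.5685 - 1) = 113.1483 kJ

113.1483 kJ


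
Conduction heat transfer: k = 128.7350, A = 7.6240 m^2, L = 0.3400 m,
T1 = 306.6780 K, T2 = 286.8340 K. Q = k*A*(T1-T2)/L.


dT = 19.8440 K
Q = 128.7350 * 7.6240 * 19.8440 / 0.3400 = 57283.5371 W

57283.5371 W


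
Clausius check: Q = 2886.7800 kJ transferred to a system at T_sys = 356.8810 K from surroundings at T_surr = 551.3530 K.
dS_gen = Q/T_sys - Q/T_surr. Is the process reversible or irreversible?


dS_sys = 2886.7800/356.8810 = 8.0889 kJ/K
dS_surr = -2886.7800/551.3530 = -5.2358 kJ/K
dS_gen = 8.0889 - 5.2358 = 2.8531 kJ/K (irreversible)

dS_gen = 2.8531 kJ/K, irreversible


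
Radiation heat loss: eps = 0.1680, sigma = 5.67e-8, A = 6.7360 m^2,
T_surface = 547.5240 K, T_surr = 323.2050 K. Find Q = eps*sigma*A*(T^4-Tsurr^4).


T^4 = 8.9870e+10
Tsurr^4 = 1.0912e+10
Q = 0.1680 * 5.67e-8 * 6.7360 * 7.8957e+10 = 5066.2553 W

5066.2553 W


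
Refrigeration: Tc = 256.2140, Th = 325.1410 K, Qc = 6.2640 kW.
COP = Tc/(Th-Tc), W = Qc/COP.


COP = 256.2140 / 68.9270 = 3.7172
W = 6.2640 / 3.7172 = 1.6851 kW

COP = 3.7172, W = 1.6851 kW


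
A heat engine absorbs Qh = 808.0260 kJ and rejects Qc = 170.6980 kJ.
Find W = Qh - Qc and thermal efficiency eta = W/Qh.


W = 808.0260 - 170.6980 = 637.3280 kJ
eta = 637.3280 / 808.0260 = 0.7887 = 78.8747%

W = 637.3280 kJ, eta = 78.8747%


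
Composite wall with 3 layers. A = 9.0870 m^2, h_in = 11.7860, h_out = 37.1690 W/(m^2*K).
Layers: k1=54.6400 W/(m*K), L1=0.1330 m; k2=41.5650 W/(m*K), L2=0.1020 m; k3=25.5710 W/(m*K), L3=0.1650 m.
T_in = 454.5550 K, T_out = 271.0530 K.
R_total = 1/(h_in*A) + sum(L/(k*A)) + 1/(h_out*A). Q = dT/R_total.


R_conv_in = 1/(11.7860*9.0870) = 0.0093
R_1 = 0.1330/(54.6400*9.0870) = 0.0003
R_2 = 0.1020/(41.5650*9.0870) = 0.0003
R_3 = 0.1650/(25.5710*9.0870) = 0.0007
R_conv_out = 1/(37.1690*9.0870) = 0.0030
R_total = 0.0135 K/W
Q = 183.5020 / 0.0135 = 13546.7151 W

R_total = 0.0135 K/W, Q = 13546.7151 W


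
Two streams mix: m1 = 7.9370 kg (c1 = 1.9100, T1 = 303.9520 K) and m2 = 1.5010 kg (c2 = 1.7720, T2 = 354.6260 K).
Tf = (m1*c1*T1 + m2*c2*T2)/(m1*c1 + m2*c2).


num = 5551.0363
den = 17.8194
Tf = 311.5157 K

311.5157 K


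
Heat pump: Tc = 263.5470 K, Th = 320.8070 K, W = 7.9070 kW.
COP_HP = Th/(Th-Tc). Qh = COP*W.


COP = 320.8070 / 57.2600 = 5.6026
Qh = 5.6026 * 7.9070 = 44.3001 kW

COP = 5.6026, Qh = 44.3001 kW


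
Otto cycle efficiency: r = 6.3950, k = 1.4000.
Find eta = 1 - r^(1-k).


r^(k-1) = 2.1006
eta = 1 - 1/2.1006 = 0.5239 = 52.3938%

52.3938%


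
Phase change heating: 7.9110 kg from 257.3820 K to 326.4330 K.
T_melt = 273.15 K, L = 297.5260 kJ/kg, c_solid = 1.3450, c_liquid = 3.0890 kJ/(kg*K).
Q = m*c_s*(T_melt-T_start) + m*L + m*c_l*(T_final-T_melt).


Q1 (sensible, solid) = 7.9110 * 1.3450 * 15.7680 = 167.7762 kJ
Q2 (latent) = 7.9110 * 297.5260 = 2353.7282 kJ
Q3 (sensible, liquid) = 7.9110 * 3.0890 * 53.2830 = 1302.0809 kJ
Q_total = 3823.5852 kJ

3823.5852 kJ


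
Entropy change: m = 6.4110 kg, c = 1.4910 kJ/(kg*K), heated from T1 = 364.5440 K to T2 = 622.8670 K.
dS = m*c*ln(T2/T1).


T2/T1 = 1.7086
ln(T2/T1) = 0.5357
dS = 6.4110 * 1.4910 * 0.5357 = 5.1205 kJ/K

5.1205 kJ/K


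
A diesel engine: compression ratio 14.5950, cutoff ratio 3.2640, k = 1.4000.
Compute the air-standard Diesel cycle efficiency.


r^(k-1) = 2.9220
rc^k = 5.2390
eta = 0.5423 = 54.2301%

54.2301%


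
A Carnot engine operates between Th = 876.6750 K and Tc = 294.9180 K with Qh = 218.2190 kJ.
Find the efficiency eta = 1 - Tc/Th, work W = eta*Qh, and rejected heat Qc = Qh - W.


eta = 1 - 294.9180/876.6750 = 0.6636
W = 0.6636 * 218.2190 = 144.8090 kJ
Qc = 218.2190 - 144.8090 = 73.4100 kJ

eta = 66.3595%, W = 144.8090 kJ, Qc = 73.4100 kJ


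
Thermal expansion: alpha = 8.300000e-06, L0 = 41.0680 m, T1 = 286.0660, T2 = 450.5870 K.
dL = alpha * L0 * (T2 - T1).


dT = 164.5210 K
dL = 8.300000e-06 * 41.0680 * 164.5210 = 0.056079 m
L_final = 41.124079 m

dL = 0.056079 m


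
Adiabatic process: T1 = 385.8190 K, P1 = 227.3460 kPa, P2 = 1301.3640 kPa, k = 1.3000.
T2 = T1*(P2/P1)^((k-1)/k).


(k-1)/k = 0.2308
(P2/P1)^exp = 1.4957
T2 = 385.8190 * 1.4957 = 577.0854 K

577.0854 K


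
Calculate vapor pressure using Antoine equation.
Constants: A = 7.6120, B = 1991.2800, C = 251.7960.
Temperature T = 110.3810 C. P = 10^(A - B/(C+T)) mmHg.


C+T = 362.1770
B/(C+T) = 5.4981
log10(P) = 7.6120 - 5.4981 = 2.1139
P = 10^2.1139 = 129.9915 mmHg

129.9915 mmHg


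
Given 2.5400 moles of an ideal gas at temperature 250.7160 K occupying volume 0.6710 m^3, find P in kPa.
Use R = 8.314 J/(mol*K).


P = nRT/V = 2.5400 * 8.314 * 250.7160 / 0.6710
= 5294.5102 / 0.6710 = 7890.4772 Pa = 7.8905 kPa

7.8905 kPa


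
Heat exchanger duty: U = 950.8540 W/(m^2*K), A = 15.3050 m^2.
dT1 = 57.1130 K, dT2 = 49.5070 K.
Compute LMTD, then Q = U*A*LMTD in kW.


LMTD = 53.2194 K
Q = 950.8540 * 15.3050 * 53.2194 = 774493.0261 W = 774.4930 kW

774.4930 kW


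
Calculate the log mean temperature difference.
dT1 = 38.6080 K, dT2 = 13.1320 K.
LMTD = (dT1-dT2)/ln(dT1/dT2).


dT1/dT2 = 2.9400
ln(dT1/dT2) = 1.0784
LMTD = 25.4760 / 1.0784 = 23.6237 K

23.6237 K


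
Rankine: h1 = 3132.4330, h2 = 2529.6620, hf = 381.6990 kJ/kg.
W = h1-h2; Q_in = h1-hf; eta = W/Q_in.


W = 602.7710 kJ/kg
Q_in = 2750.7340 kJ/kg
eta = 0.2191 = 21.9131%

eta = 21.9131%


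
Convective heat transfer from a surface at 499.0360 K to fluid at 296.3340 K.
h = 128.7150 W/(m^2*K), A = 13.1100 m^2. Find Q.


dT = 202.7020 K
Q = 128.7150 * 13.1100 * 202.7020 = 342050.2298 W

342050.2298 W


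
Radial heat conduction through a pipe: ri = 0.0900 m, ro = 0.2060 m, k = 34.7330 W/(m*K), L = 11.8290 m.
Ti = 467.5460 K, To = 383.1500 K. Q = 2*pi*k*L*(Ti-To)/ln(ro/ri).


dT = 84.3960 K
ln(ro/ri) = 0.8281
Q = 2*pi*34.7330*11.8290*84.3960 / 0.8281 = 263103.6333 W

263103.6333 W


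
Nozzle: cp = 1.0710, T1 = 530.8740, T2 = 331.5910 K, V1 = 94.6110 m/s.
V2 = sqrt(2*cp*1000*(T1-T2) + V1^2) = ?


dT = 199.2830 K
2*cp*1000*dT = 426864.1860
V1^2 = 8951.2413
V2 = sqrt(435815.4273) = 660.1632 m/s

660.1632 m/s


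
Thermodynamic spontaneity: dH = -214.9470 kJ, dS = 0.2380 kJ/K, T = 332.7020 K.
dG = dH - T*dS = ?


T*dS = 332.7020 * 0.2380 = 79.1831 kJ
dG = -214.9470 - 79.1831 = -294.1301 kJ (spontaneous)

dG = -294.1301 kJ, spontaneous


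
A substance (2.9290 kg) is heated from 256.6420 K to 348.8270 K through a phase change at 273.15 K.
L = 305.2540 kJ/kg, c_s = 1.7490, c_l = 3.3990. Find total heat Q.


Q1 (sensible, solid) = 2.9290 * 1.7490 * 16.5080 = 84.5675 kJ
Q2 (latent) = 2.9290 * 305.2540 = 894.0890 kJ
Q3 (sensible, liquid) = 2.9290 * 3.3990 * 75.6770 = 753.4153 kJ
Q_total = 1732.0718 kJ

1732.0718 kJ


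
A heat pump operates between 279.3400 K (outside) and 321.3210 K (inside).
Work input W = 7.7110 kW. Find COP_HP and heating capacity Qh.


COP = 321.3210 / 41.9810 = 7.6540
Qh = 7.6540 * 7.7110 = 59.0197 kW

COP = 7.6540, Qh = 59.0197 kW


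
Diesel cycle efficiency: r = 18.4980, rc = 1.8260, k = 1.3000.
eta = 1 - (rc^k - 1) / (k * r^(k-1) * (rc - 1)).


r^(k-1) = 2.3996
rc^k = 2.1875
eta = 0.5391 = 53.9130%

53.9130%


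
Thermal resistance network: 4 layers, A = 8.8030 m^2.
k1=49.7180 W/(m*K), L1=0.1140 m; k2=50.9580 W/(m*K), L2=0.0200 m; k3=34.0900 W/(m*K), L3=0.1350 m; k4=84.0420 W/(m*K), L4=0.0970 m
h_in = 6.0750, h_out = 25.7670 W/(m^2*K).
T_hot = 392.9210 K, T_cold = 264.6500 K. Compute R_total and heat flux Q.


R_conv_in = 1/(6.0750*8.8030) = 0.0187
R_1 = 0.1140/(49.7180*8.8030) = 0.0003
R_2 = 0.0200/(50.9580*8.8030) = 4.4585e-05
R_3 = 0.1350/(34.0900*8.8030) = 0.0004
R_4 = 0.0970/(84.0420*8.8030) = 0.0001
R_conv_out = 1/(25.7670*8.8030) = 0.0044
R_total = 0.0240 K/W
Q = 128.2710 / 0.0240 = 5345.9892 W

R_total = 0.0240 K/W, Q = 5345.9892 W


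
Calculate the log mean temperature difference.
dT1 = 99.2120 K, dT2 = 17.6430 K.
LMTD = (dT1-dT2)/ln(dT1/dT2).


dT1/dT2 = 5.6233
ln(dT1/dT2) = 1.7269
LMTD = 81.5690 / 1.7269 = 47.2338 K

47.2338 K


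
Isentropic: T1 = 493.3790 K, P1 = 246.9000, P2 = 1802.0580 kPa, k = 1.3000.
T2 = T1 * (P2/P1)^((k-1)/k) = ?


(k-1)/k = 0.2308
(P2/P1)^exp = 1.5820
T2 = 493.3790 * 1.5820 = 780.5337 K

780.5337 K


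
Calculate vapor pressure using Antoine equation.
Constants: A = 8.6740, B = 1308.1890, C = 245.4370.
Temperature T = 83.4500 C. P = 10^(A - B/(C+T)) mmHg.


C+T = 328.8870
B/(C+T) = 3.9776
log10(P) = 8.6740 - 3.9776 = 4.6964
P = 10^4.6964 = 49702.1833 mmHg

49702.1833 mmHg


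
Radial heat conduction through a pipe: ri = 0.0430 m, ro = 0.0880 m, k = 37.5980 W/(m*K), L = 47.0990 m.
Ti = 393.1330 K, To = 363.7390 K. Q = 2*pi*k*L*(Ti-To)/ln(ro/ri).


dT = 29.3940 K
ln(ro/ri) = 0.7161
Q = 2*pi*37.5980*47.0990*29.3940 / 0.7161 = 456687.4300 W

456687.4300 W


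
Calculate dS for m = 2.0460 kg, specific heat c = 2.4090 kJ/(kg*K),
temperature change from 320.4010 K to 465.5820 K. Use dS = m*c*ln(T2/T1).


T2/T1 = 1.4531
ln(T2/T1) = 0.3737
dS = 2.0460 * 2.4090 * 0.3737 = 1.8420 kJ/K

1.8420 kJ/K


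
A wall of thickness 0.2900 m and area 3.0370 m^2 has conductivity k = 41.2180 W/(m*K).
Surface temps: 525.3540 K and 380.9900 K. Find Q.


dT = 144.3640 K
Q = 41.2180 * 3.0370 * 144.3640 / 0.2900 = 62315.0024 W

62315.0024 W


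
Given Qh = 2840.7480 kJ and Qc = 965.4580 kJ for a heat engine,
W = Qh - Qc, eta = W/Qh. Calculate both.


W = 2840.7480 - 965.4580 = 1875.2900 kJ
eta = 1875.2900 / 2840.7480 = 0.6601 = 66.0140%

W = 1875.2900 kJ, eta = 66.0140%


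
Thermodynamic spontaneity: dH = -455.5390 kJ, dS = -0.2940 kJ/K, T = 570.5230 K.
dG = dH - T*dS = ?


T*dS = 570.5230 * -0.2940 = -167.7338 kJ
dG = -455.5390 + 167.7338 = -287.8052 kJ (spontaneous)

dG = -287.8052 kJ, spontaneous
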